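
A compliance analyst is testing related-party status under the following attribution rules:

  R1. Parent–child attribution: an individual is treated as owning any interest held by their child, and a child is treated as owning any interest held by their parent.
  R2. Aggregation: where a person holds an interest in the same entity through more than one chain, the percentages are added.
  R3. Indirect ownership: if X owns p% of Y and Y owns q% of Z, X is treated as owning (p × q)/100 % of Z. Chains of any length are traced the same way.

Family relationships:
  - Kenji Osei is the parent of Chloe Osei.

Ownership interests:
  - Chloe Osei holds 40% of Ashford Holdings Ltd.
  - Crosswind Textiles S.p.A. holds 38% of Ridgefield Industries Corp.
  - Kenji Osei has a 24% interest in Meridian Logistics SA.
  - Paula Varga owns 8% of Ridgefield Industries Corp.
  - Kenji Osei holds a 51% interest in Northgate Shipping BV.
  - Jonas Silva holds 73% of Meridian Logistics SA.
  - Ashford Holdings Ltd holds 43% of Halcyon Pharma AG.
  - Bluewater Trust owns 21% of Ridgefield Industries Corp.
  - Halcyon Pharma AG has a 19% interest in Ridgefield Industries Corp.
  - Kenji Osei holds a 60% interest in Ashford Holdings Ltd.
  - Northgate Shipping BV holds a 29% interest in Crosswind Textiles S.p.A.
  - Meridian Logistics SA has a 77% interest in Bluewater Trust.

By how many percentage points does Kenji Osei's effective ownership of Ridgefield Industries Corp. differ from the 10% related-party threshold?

By parent–child attribution (R1), Kenji Osei is treated as also owning Chloe Osei's interest in Ashford Holdings Ltd, giving 60% + 40% = 100%.
Chain via Meridian Logistics SA → Bluewater Trust (R3): 24% × 77% × 21% = 3.8808% of Ridgefield Industries Corp.
Chain via Northgate Shipping BV → Crosswind Textiles S.p.A. (R3): 51% × 29% × 38% = 5.6202% of Ridgefield Industries Corp.
Chain via Ashford Holdings Ltd → Halcyon Pharma AG (R3): 100% × 43% × 19% = 8.17% of Ridgefield Industries Corp.
Aggregating (R2): 3.8808% + 5.6202% + 8.17% = 17.671%.
17.671% exceeds the 10% threshold by 7.671 percentage points.

7.671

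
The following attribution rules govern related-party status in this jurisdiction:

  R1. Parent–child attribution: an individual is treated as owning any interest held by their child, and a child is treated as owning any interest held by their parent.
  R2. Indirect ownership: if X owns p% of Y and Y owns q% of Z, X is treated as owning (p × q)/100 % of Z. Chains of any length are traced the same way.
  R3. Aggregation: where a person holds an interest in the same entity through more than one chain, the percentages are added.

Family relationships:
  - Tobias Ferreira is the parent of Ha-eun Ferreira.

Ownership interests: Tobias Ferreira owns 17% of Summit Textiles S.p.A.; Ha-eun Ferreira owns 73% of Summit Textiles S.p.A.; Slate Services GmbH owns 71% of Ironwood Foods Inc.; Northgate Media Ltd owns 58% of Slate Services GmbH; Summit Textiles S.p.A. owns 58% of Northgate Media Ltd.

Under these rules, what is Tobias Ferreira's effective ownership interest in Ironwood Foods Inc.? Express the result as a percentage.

21.49596%

By parent–child attribution (R1), Tobias Ferreira is treated as also owning Ha-eun Ferreira's interest in Summit Textiles S.p.A, giving 17% + 73% = 90%.
Chain via Summit Textiles S.p.A. → Northgate Media Ltd → Slate Services GmbH (R2): 90% × 58% × 58% × 71% = 21.49596% of Ironwood Foods Inc.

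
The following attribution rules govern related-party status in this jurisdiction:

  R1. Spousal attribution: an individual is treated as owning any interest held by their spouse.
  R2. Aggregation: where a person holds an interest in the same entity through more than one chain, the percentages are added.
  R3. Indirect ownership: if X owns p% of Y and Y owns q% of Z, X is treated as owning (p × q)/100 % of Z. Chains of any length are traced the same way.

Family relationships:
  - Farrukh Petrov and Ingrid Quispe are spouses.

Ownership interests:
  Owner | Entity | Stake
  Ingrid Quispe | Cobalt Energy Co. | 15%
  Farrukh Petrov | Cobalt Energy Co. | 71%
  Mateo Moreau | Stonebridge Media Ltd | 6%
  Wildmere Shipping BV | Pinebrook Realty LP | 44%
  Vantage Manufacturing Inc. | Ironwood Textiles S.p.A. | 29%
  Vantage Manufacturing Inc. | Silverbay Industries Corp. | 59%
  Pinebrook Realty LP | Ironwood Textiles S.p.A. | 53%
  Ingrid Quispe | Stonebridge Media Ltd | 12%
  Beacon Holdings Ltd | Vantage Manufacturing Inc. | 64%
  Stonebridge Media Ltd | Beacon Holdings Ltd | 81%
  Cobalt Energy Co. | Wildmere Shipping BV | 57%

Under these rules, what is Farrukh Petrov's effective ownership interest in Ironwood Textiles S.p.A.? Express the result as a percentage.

13.235496%

By spousal attribution (R1), Farrukh Petrov is treated as also owning Ingrid Quispe's interest in Cobalt Energy Co, giving 71% + 15% = 86%.
By spousal attribution (R1), Farrukh Petrov is treated as owning Ingrid Quispe's 12% interest in Stonebridge Media Ltd.
Chain via Cobalt Energy Co. → Wildmere Shipping BV → Pinebrook Realty LP (R3): 86% × 57% × 44% × 53% = 11.431464% of Ironwood Textiles S.p.A.
Chain via Stonebridge Media Ltd → Beacon Holdings Ltd → Vantage Manufacturing Inc. (R3): 12% × 81% × 64% × 29% = 1.804032% of Ironwood Textiles S.p.A.
Aggregating (R2): 11.431464% + 1.804032% = 13.235496%.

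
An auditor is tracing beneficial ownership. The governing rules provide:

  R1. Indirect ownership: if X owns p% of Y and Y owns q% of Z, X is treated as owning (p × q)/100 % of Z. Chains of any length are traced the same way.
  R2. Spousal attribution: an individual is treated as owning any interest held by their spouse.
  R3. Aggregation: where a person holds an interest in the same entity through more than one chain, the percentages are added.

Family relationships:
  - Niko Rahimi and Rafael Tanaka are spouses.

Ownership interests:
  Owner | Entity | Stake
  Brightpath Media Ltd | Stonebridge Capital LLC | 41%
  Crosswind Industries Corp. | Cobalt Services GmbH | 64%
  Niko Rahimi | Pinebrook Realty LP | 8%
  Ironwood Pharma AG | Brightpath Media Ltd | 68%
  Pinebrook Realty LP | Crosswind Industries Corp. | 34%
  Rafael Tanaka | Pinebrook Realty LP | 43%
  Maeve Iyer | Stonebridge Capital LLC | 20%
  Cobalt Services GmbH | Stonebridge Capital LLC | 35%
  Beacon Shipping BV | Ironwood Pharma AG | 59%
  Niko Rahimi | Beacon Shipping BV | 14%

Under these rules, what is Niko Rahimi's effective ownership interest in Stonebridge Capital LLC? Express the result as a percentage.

6.187048%

By spousal attribution (R2), Niko Rahimi is treated as also owning Rafael Tanaka's interest in Pinebrook Realty LP, giving 8% + 43% = 51%.
Chain via Pinebrook Realty LP → Crosswind Industries Corp. → Cobalt Services GmbH (R1): 51% × 34% × 64% × 35% = 3.88416% of Stonebridge Capital LLC.
Chain via Beacon Shipping BV → Ironwood Pharma AG → Brightpath Media Ltd (R1): 14% × 59% × 68% × 41% = 2.302888% of Stonebridge Capital LLC.
Aggregating (R3): 3.88416% + 2.302888% = 6.187048%.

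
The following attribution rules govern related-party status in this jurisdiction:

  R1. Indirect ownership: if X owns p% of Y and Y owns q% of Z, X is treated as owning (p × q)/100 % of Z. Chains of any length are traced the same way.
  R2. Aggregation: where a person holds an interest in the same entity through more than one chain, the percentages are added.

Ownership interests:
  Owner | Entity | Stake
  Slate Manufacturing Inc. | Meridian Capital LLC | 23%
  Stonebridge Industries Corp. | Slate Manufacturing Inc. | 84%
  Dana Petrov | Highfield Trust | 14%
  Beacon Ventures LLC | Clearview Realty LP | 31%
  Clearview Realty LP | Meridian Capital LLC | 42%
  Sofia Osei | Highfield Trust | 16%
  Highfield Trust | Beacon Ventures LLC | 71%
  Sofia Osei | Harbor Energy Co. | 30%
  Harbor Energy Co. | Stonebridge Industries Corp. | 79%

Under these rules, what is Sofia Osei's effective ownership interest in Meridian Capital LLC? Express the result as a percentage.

Chain via Highfield Trust → Beacon Ventures LLC → Clearview Realty LP (R1): 16% × 71% × 31% × 42% = 1.479072% of Meridian Capital LLC.
Chain via Harbor Energy Co. → Stonebridge Industries Corp. → Slate Manufacturing Inc. (R1): 30% × 79% × 84% × 23% = 4.57884% of Meridian Capital LLC.
Aggregating (R2): 1.479072% + 4.57884% = 6.057912%.

6.057912%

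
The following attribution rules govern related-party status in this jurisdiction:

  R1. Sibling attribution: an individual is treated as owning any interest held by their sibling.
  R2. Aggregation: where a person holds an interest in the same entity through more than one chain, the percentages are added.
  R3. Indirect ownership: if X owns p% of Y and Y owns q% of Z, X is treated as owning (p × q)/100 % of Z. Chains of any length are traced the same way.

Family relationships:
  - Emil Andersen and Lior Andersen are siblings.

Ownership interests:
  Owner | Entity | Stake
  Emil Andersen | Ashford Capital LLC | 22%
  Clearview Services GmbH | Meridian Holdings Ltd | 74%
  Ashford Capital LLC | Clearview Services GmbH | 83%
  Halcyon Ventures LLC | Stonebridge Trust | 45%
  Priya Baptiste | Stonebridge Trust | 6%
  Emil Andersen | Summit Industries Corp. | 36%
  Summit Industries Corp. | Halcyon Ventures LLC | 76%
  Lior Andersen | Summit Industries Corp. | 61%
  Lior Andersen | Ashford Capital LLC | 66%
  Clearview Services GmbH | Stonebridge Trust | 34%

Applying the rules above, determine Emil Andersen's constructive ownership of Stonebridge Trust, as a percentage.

58.0076%

By sibling attribution (R1), Emil Andersen is treated as also owning Lior Andersen's interest in Summit Industries Corp, giving 36% + 61% = 97%.
By sibling attribution (R1), Emil Andersen is treated as also owning Lior Andersen's interest in Ashford Capital LLC, giving 22% + 66% = 88%.
Chain via Summit Industries Corp. → Halcyon Ventures LLC (R3): 97% × 76% × 45% = 33.174% of Stonebridge Trust.
Chain via Ashford Capital LLC → Clearview Services GmbH (R3): 88% × 83% × 34% = 24.8336% of Stonebridge Trust.
Aggregating (R2): 33.174% + 24.8336% = 58.0076%.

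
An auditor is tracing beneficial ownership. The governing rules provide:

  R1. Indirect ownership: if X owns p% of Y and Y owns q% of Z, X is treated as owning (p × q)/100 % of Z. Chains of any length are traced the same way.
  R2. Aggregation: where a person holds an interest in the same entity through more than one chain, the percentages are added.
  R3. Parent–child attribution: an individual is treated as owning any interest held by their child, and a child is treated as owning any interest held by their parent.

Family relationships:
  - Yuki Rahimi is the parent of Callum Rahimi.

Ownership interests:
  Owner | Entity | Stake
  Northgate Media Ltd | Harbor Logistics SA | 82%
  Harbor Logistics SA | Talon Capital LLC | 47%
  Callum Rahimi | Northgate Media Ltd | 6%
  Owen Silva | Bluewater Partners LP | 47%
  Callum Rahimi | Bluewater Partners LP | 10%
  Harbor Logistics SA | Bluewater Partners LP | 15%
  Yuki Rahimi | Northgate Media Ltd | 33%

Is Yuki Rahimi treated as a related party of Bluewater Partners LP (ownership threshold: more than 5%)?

Yes

By parent–child attribution (R3), Yuki Rahimi is treated as also owning Callum Rahimi's interest in Northgate Media Ltd, giving 33% + 6% = 39%.
By parent–child attribution (R3), Yuki Rahimi is treated as owning Callum Rahimi's 10% interest in Bluewater Partners LP.
Chain via Northgate Media Ltd → Harbor Logistics SA (R1): 39% × 82% × 15% = 4.797% of Bluewater Partners LP.
Direct interest in Bluewater Partners LP: 10%.
Aggregating (R2): 4.797% + 10% = 14.797%.
14.797% exceeds the 5% threshold, so Yuki is a related party to Bluewater Partners LP.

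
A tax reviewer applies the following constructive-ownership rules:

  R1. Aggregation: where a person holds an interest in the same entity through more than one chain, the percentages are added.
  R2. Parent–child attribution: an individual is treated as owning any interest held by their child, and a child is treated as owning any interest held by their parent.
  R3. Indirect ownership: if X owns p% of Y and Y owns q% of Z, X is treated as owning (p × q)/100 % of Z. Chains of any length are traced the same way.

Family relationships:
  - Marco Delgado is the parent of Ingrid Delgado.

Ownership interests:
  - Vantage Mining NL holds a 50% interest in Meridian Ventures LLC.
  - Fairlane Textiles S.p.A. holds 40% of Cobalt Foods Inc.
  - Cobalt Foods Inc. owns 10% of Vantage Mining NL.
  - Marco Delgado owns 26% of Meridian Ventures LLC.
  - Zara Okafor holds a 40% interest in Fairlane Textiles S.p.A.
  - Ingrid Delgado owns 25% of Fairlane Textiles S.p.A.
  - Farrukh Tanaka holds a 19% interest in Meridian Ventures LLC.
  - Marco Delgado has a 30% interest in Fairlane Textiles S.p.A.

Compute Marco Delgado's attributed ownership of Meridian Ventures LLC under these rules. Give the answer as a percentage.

27.1%

By parent–child attribution (R2), Marco Delgado is treated as also owning Ingrid Delgado's interest in Fairlane Textiles S.p.A, giving 30% + 25% = 55%.
Chain via Fairlane Textiles S.p.A. → Cobalt Foods Inc. → Vantage Mining NL (R3): 55% × 40% × 10% × 50% = 1.1% of Meridian Ventures LLC.
Direct interest in Meridian Ventures LLC: 26%.
Aggregating (R1): 1.1% + 26% = 27.1%.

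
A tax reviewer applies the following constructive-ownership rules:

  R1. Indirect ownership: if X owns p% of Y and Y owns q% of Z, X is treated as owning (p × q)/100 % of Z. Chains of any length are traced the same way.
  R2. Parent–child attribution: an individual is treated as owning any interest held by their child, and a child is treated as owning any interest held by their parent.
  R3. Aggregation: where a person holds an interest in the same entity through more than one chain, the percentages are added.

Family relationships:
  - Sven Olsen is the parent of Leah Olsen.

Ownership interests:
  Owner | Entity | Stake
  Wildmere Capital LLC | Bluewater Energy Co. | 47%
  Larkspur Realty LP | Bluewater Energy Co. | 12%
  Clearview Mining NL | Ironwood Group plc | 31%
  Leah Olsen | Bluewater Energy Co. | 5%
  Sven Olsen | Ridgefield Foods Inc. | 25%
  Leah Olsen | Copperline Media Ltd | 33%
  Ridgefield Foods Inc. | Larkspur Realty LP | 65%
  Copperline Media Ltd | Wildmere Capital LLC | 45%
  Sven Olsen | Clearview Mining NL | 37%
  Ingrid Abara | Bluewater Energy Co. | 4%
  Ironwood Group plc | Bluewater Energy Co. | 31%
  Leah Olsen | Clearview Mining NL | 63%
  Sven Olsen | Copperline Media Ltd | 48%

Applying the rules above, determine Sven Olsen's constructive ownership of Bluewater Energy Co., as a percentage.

33.6915%

By parent–child attribution (R2), Sven Olsen is treated as also owning Leah Olsen's interest in Copperline Media Ltd, giving 48% + 33% = 81%.
By parent–child attribution (R2), Sven Olsen is treated as also owning Leah Olsen's interest in Clearview Mining NL, giving 37% + 63% = 100%.
By parent–child attribution (R2), Sven Olsen is treated as owning Leah Olsen's 5% interest in Bluewater Energy Co.
Chain via Copperline Media Ltd → Wildmere Capital LLC (R1): 81% × 45% × 47% = 17.1315% of Bluewater Energy Co.
Chain via Ridgefield Foods Inc. → Larkspur Realty LP (R1): 25% × 65% × 12% = 1.95% of Bluewater Energy Co.
Chain via Clearview Mining NL → Ironwood Group plc (R1): 100% × 31% × 31% = 9.61% of Bluewater Energy Co.
Direct interest in Bluewater Energy Co: 5%.
Aggregating (R3): 17.1315% + 1.95% + 9.61% + 5% = 33.6915%.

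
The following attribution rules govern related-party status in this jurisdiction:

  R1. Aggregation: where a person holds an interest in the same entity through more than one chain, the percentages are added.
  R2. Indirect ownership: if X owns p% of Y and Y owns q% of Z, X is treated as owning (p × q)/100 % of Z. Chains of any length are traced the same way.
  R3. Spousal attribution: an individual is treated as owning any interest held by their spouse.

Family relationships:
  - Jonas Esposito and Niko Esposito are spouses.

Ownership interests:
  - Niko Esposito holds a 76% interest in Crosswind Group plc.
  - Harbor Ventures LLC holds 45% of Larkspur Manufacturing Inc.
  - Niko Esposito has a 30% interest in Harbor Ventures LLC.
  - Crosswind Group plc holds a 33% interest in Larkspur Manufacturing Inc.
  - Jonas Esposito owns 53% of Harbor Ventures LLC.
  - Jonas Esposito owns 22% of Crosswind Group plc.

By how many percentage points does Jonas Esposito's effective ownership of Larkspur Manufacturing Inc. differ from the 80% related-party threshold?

10.31

By spousal attribution (R3), Jonas Esposito is treated as also owning Niko Esposito's interest in Harbor Ventures LLC, giving 53% + 30% = 83%.
By spousal attribution (R3), Jonas Esposito is treated as also owning Niko Esposito's interest in Crosswind Group plc, giving 22% + 76% = 98%.
Chain via Harbor Ventures LLC (R2): 83% × 45% = 37.35% of Larkspur Manufacturing Inc.
Chain via Crosswind Group plc (R2): 98% × 33% = 32.34% of Larkspur Manufacturing Inc.
Aggregating (R1): 37.35% + 32.34% = 69.69%.
69.69% falls short of the 80% threshold by 10.31 percentage points.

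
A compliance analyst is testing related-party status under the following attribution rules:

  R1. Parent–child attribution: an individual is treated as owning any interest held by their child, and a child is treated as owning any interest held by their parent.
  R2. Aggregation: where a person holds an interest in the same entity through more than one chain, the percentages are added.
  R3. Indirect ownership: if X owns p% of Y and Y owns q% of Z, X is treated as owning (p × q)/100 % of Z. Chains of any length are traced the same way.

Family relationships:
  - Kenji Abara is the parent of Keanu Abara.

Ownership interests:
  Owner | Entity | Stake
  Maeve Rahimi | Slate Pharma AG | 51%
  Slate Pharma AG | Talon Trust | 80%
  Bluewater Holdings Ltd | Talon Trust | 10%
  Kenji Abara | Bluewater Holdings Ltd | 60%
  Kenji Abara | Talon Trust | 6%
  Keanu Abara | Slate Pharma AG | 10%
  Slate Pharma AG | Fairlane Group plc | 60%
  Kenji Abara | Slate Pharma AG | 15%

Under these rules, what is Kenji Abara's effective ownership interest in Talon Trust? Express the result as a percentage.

By parent–child attribution (R1), Kenji Abara is treated as also owning Keanu Abara's interest in Slate Pharma AG, giving 15% + 10% = 25%.
Chain via Slate Pharma AG (R3): 25% × 80% = 20% of Talon Trust.
Chain via Bluewater Holdings Ltd (R3): 60% × 10% = 6% of Talon Trust.
Direct interest in Talon Trust: 6%.
Aggregating (R2): 20% + 6% + 6% = 32%.

32%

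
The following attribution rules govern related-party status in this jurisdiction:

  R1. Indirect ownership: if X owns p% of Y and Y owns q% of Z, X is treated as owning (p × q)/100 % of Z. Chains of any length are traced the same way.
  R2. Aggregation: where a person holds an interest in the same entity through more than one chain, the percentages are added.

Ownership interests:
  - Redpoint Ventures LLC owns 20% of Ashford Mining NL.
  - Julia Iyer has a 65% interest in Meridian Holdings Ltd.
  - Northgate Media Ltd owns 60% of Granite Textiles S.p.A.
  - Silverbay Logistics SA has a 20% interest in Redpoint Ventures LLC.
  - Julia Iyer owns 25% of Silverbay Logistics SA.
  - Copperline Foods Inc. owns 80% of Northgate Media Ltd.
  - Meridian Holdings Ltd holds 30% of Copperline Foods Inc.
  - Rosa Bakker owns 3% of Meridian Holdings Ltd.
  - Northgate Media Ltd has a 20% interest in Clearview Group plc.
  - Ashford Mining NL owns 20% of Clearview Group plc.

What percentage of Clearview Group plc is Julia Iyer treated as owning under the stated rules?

Chain via Silverbay Logistics SA → Redpoint Ventures LLC → Ashford Mining NL (R1): 25% × 20% × 20% × 20% = 0.2% of Clearview Group plc.
Chain via Meridian Holdings Ltd → Copperline Foods Inc. → Northgate Media Ltd (R1): 65% × 30% × 80% × 20% = 3.12% of Clearview Group plc.
Aggregating (R2): 0.2% + 3.12% = 3.32%.

3.32%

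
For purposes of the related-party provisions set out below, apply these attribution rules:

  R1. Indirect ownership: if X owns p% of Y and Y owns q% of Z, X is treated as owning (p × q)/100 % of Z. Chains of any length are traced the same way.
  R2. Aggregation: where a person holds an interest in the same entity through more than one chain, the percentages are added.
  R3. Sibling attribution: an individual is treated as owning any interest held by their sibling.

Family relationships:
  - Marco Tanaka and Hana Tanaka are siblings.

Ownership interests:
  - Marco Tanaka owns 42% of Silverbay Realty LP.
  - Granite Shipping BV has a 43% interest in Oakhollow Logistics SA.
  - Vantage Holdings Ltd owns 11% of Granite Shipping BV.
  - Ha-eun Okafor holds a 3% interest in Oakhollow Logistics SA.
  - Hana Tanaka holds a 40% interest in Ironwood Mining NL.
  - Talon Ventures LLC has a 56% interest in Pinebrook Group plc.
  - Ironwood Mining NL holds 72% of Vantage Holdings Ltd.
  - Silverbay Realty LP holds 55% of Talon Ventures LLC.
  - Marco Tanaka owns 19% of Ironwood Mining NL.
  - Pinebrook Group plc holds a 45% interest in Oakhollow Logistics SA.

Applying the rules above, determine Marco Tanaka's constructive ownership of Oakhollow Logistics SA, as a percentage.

7.830504%

By sibling attribution (R3), Marco Tanaka is treated as also owning Hana Tanaka's interest in Ironwood Mining NL, giving 19% + 40% = 59%.
Chain via Ironwood Mining NL → Vantage Holdings Ltd → Granite Shipping BV (R1): 59% × 72% × 11% × 43% = 2.009304% of Oakhollow Logistics SA.
Chain via Silverbay Realty LP → Talon Ventures LLC → Pinebrook Group plc (R1): 42% × 55% × 56% × 45% = 5.8212% of Oakhollow Logistics SA.
Aggregating (R2): 2.009304% + 5.8212% = 7.830504%.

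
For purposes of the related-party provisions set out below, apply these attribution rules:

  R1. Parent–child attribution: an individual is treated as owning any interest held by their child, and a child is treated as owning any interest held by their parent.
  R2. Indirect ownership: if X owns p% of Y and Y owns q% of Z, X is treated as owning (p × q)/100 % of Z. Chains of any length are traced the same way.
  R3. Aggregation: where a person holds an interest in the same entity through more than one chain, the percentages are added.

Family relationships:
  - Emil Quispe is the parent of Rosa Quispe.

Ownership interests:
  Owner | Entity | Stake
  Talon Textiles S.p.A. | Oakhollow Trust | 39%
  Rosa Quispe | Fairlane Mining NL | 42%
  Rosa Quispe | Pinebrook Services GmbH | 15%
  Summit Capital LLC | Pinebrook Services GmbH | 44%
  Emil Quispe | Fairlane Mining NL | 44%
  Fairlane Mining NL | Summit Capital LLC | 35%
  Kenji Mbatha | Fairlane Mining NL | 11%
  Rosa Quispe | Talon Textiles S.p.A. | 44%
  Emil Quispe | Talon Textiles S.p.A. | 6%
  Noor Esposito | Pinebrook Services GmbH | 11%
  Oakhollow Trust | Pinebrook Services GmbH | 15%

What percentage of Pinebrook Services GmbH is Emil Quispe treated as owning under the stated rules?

31.169%

By parent–child attribution (R1), Emil Quispe is treated as also owning Rosa Quispe's interest in Talon Textiles S.p.A, giving 6% + 44% = 50%.
By parent–child attribution (R1), Emil Quispe is treated as also owning Rosa Quispe's interest in Fairlane Mining NL, giving 44% + 42% = 86%.
By parent–child attribution (R1), Emil Quispe is treated as owning Rosa Quispe's 15% interest in Pinebrook Services GmbH.
Chain via Talon Textiles S.p.A. → Oakhollow Trust (R2): 50% × 39% × 15% = 2.925% of Pinebrook Services GmbH.
Chain via Fairlane Mining NL → Summit Capital LLC (R2): 86% × 35% × 44% = 13.244% of Pinebrook Services GmbH.
Direct interest in Pinebrook Services GmbH: 15%.
Aggregating (R3): 2.925% + 13.244% + 15% = 31.169%.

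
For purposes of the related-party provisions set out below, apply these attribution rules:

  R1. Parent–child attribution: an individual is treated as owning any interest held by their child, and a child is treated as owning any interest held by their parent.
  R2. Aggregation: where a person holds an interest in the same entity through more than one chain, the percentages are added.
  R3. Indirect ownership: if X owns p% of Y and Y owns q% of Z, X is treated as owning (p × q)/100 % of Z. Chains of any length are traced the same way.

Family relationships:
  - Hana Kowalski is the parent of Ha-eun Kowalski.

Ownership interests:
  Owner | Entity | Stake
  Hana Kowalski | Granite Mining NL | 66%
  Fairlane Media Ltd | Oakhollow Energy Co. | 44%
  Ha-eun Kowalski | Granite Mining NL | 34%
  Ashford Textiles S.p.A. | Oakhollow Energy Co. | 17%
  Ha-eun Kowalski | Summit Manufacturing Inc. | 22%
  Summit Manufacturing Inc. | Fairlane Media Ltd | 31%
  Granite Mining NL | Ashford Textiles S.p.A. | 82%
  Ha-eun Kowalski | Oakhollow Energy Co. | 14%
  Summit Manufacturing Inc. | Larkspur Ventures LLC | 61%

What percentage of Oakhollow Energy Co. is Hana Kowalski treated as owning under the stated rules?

30.9408%

By parent–child attribution (R1), Hana Kowalski is treated as also owning Ha-eun Kowalski's interest in Granite Mining NL, giving 66% + 34% = 100%.
By parent–child attribution (R1), Hana Kowalski is treated as owning Ha-eun Kowalski's 22% interest in Summit Manufacturing Inc.
By parent–child attribution (R1), Hana Kowalski is treated as owning Ha-eun Kowalski's 14% interest in Oakhollow Energy Co.
Chain via Granite Mining NL → Ashford Textiles S.p.A. (R3): 100% × 82% × 17% = 13.94% of Oakhollow Energy Co.
Chain via Summit Manufacturing Inc. → Fairlane Media Ltd (R3): 22% × 31% × 44% = 3.0008% of Oakhollow Energy Co.
Direct interest in Oakhollow Energy Co: 14%.
Aggregating (R2): 13.94% + 3.0008% + 14% = 30.9408%.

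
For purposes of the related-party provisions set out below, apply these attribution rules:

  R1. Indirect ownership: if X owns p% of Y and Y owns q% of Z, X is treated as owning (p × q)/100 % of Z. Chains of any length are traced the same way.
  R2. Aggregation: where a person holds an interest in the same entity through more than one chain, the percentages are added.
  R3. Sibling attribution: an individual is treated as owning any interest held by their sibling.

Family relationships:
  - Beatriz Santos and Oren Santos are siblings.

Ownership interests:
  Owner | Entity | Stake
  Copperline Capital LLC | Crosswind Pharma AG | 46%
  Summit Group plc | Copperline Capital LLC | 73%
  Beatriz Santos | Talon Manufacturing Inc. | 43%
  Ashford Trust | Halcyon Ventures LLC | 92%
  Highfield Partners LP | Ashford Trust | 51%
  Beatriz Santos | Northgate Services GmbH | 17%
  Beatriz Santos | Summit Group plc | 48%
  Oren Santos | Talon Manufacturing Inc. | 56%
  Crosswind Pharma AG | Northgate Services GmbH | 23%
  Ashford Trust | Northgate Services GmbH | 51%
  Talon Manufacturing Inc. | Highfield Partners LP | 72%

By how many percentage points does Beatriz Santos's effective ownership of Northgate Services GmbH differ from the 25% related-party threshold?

14.24716

By sibling attribution (R3), Beatriz Santos is treated as also owning Oren Santos's interest in Talon Manufacturing Inc, giving 43% + 56% = 99%.
Chain via Summit Group plc → Copperline Capital LLC → Crosswind Pharma AG (R1): 48% × 73% × 46% × 23% = 3.707232% of Northgate Services GmbH.
Chain via Talon Manufacturing Inc. → Highfield Partners LP → Ashford Trust (R1): 99% × 72% × 51% × 51% = 18.539928% of Northgate Services GmbH.
Direct interest in Northgate Services GmbH: 17%.
Aggregating (R2): 3.707232% + 18.539928% + 17% = 39.24716%.
39.24716% exceeds the 25% threshold by 14.24716 percentage points.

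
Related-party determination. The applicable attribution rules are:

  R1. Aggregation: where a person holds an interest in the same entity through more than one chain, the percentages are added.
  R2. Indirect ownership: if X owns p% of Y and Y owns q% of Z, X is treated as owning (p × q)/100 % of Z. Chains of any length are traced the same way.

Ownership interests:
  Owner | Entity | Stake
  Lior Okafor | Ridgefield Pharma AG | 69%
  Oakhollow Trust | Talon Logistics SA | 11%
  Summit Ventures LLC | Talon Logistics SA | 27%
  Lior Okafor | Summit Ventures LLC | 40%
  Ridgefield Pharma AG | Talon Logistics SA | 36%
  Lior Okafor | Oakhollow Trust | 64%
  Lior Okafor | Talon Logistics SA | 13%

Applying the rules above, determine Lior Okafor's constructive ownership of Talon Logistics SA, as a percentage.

55.68%

Chain via Ridgefield Pharma AG (R2): 69% × 36% = 24.84% of Talon Logistics SA.
Chain via Summit Ventures LLC (R2): 40% × 27% = 10.8% of Talon Logistics SA.
Chain via Oakhollow Trust (R2): 64% × 11% = 7.04% of Talon Logistics SA.
Direct interest in Talon Logistics SA: 13%.
Aggregating (R1): 24.84% + 10.8% + 7.04% + 13% = 55.68%.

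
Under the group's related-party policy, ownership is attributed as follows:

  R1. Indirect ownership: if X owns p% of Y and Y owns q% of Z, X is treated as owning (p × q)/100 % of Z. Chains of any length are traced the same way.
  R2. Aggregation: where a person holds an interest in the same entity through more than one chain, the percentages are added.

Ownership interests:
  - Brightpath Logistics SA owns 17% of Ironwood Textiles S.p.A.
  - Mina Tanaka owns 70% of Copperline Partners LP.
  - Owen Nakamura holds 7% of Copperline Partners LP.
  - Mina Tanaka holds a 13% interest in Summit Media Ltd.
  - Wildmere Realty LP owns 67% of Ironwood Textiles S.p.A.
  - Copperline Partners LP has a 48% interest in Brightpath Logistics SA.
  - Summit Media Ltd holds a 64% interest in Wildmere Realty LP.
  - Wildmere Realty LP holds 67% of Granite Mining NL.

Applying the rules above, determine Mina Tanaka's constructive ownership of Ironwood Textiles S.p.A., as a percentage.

11.2864%

Chain via Copperline Partners LP → Brightpath Logistics SA (R1): 70% × 48% × 17% = 5.712% of Ironwood Textiles S.p.A.
Chain via Summit Media Ltd → Wildmere Realty LP (R1): 13% × 64% × 67% = 5.5744% of Ironwood Textiles S.p.A.
Aggregating (R2): 5.712% + 5.5744% = 11.2864%.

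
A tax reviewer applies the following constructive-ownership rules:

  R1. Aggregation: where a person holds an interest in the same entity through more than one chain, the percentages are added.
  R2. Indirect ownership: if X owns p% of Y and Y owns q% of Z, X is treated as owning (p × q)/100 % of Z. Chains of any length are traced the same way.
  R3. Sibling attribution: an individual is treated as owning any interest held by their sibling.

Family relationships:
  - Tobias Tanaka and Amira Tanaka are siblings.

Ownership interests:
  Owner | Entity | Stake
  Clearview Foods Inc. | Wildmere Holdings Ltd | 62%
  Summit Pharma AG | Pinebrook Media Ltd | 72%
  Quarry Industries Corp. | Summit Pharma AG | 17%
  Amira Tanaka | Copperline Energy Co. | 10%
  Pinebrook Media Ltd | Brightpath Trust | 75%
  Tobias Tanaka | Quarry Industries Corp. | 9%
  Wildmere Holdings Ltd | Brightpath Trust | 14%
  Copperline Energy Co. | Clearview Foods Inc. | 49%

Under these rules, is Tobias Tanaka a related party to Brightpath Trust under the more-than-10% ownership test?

By sibling attribution (R3), Tobias Tanaka is treated as owning Amira Tanaka's 10% interest in Copperline Energy Co.
Chain via Quarry Industries Corp. → Summit Pharma AG → Pinebrook Media Ltd (R2): 9% × 17% × 72% × 75% = 0.8262% of Brightpath Trust.
Chain via Copperline Energy Co. → Clearview Foods Inc. → Wildmere Holdings Ltd (R2): 10% × 49% × 62% × 14% = 0.42532% of Brightpath Trust.
Aggregating (R1): 0.8262% + 0.42532% = 1.25152%.
1.25152% does not exceed the 10% threshold, so Tobias is not a related party to Brightpath Trust.

No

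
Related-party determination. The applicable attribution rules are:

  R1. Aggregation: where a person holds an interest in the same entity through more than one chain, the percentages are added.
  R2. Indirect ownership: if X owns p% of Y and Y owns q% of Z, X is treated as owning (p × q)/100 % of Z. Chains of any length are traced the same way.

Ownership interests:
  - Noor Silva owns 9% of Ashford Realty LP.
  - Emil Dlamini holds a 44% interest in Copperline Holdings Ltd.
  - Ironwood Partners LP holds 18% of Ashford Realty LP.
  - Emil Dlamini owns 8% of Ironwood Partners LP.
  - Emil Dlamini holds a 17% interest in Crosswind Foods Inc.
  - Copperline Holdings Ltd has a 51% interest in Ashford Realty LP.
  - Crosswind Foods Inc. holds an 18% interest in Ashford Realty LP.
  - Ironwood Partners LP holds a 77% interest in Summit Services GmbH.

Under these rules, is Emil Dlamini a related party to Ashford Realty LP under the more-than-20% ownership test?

Chain via Crosswind Foods Inc. (R2): 17% × 18% = 3.06% of Ashford Realty LP.
Chain via Ironwood Partners LP (R2): 8% × 18% = 1.44% of Ashford Realty LP.
Chain via Copperline Holdings Ltd (R2): 44% × 51% = 22.44% of Ashford Realty LP.
Aggregating (R1): 3.06% + 1.44% + 22.44% = 26.94%.
26.94% exceeds the 20% threshold, so Emil is a related party to Ashford Realty LP.

Yes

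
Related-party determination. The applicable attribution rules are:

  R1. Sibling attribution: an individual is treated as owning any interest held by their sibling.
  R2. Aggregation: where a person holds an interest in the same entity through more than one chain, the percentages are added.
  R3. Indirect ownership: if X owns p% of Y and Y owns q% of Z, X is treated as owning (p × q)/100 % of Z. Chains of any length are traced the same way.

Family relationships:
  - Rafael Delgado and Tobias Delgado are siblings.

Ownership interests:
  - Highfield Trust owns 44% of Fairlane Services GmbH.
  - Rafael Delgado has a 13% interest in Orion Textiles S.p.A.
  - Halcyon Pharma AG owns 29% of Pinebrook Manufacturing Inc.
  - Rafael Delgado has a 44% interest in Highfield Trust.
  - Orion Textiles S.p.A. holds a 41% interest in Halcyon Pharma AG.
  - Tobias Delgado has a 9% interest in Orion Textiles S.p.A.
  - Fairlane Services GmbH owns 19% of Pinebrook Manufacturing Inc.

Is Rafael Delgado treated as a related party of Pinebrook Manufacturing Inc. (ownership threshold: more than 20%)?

No

By sibling attribution (R1), Rafael Delgado is treated as also owning Tobias Delgado's interest in Orion Textiles S.p.A, giving 13% + 9% = 22%.
Chain via Highfield Trust → Fairlane Services GmbH (R3): 44% × 44% × 19% = 3.6784% of Pinebrook Manufacturing Inc.
Chain via Orion Textiles S.p.A. → Halcyon Pharma AG (R3): 22% × 41% × 29% = 2.6158% of Pinebrook Manufacturing Inc.
Aggregating (R2): 3.6784% + 2.6158% = 6.2942%.
6.2942% does not exceed the 20% threshold, so Rafael is not a related party to Pinebrook Manufacturing Inc.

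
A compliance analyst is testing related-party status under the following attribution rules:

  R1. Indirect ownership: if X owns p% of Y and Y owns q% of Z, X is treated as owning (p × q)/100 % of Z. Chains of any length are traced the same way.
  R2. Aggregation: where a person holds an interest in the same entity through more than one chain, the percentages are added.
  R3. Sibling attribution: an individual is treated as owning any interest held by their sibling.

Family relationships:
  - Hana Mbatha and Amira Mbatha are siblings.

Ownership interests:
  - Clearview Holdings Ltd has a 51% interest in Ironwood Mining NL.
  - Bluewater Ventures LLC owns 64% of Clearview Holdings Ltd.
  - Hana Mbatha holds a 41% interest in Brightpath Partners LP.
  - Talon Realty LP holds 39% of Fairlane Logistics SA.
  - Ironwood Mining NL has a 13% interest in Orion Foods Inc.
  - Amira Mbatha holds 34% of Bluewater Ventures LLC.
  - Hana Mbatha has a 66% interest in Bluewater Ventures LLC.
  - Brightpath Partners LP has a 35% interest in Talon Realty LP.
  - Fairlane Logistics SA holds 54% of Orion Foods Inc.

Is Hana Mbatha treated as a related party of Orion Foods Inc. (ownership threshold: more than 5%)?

By sibling attribution (R3), Hana Mbatha is treated as also owning Amira Mbatha's interest in Bluewater Ventures LLC, giving 66% + 34% = 100%.
Chain via Bluewater Ventures LLC → Clearview Holdings Ltd → Ironwood Mining NL (R1): 100% × 64% × 51% × 13% = 4.2432% of Orion Foods Inc.
Chain via Brightpath Partners LP → Talon Realty LP → Fairlane Logistics SA (R1): 41% × 35% × 39% × 54% = 3.02211% of Orion Foods Inc.
Aggregating (R2): 4.2432% + 3.02211% = 7.26531%.
7.26531% exceeds the 5% threshold, so Hana is a related party to Orion Foods Inc.

Yes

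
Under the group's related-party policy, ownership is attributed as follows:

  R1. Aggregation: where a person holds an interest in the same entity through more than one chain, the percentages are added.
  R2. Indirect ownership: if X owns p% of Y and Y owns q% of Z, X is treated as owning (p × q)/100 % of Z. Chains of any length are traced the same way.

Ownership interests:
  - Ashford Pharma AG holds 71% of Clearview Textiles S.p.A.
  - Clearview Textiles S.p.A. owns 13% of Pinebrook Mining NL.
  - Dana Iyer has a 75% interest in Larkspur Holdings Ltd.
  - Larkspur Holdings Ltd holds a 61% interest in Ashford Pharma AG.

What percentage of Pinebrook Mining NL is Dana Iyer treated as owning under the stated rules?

4.222725%

Chain via Larkspur Holdings Ltd → Ashford Pharma AG → Clearview Textiles S.p.A. (R2): 75% × 61% × 71% × 13% = 4.222725% of Pinebrook Mining NL.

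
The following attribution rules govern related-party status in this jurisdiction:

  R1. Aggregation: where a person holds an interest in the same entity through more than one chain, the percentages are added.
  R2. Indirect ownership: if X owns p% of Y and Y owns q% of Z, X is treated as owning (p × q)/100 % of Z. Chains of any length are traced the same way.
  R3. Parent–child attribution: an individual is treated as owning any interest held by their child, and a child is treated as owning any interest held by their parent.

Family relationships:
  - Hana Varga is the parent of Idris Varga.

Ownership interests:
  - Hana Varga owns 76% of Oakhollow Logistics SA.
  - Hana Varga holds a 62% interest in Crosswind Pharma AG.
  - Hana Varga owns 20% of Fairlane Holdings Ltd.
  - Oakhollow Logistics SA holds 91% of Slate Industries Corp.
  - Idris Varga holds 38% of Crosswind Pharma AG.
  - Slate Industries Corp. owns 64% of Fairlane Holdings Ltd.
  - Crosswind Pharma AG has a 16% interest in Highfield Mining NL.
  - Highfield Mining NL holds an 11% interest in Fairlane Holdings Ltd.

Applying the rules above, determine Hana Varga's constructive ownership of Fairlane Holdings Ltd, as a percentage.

66.0224%

By parent–child attribution (R3), Hana Varga is treated as also owning Idris Varga's interest in Crosswind Pharma AG, giving 62% + 38% = 100%.
Chain via Oakhollow Logistics SA → Slate Industries Corp. (R2): 76% × 91% × 64% = 44.2624% of Fairlane Holdings Ltd.
Chain via Crosswind Pharma AG → Highfield Mining NL (R2): 100% × 16% × 11% = 1.76% of Fairlane Holdings Ltd.
Direct interest in Fairlane Holdings Ltd: 20%.
Aggregating (R1): 44.2624% + 1.76% + 20% = 66.0224%.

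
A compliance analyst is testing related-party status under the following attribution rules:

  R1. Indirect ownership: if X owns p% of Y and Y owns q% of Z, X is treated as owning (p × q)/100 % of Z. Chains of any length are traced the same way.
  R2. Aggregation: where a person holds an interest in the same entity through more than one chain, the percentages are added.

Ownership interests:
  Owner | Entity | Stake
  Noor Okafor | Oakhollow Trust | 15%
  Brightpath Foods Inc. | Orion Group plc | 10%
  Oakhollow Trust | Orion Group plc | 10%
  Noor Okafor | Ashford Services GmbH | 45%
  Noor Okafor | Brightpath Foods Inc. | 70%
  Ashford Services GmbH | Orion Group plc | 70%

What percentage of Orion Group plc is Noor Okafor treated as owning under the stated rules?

Chain via Oakhollow Trust (R1): 15% × 10% = 1.5% of Orion Group plc.
Chain via Brightpath Foods Inc. (R1): 70% × 10% = 7% of Orion Group plc.
Chain via Ashford Services GmbH (R1): 45% × 70% = 31.5% of Orion Group plc.
Aggregating (R2): 1.5% + 7% + 31.5% = 40%.

40%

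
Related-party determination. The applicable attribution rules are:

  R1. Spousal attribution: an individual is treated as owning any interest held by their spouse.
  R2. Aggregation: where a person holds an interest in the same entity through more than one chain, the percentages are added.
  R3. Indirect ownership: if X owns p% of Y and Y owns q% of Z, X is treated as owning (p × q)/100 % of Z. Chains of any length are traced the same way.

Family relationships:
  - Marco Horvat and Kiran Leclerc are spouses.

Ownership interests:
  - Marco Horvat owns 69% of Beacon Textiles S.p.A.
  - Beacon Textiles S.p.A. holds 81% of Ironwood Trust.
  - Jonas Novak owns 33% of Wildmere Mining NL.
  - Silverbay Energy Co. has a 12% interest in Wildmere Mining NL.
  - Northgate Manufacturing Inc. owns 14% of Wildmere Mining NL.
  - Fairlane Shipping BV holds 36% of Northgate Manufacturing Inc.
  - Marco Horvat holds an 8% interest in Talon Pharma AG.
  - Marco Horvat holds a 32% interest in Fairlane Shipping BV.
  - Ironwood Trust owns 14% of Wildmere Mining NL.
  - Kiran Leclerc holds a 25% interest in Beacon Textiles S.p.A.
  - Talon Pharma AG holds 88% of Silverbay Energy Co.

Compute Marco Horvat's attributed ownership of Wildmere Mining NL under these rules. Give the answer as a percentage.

13.1172%

By spousal attribution (R1), Marco Horvat is treated as also owning Kiran Leclerc's interest in Beacon Textiles S.p.A, giving 69% + 25% = 94%.
Chain via Talon Pharma AG → Silverbay Energy Co. (R3): 8% × 88% × 12% = 0.8448% of Wildmere Mining NL.
Chain via Fairlane Shipping BV → Northgate Manufacturing Inc. (R3): 32% × 36% × 14% = 1.6128% of Wildmere Mining NL.
Chain via Beacon Textiles S.p.A. → Ironwood Trust (R3): 94% × 81% × 14% = 10.6596% of Wildmere Mining NL.
Aggregating (R2): 0.8448% + 1.6128% + 10.6596% = 13.1172%.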